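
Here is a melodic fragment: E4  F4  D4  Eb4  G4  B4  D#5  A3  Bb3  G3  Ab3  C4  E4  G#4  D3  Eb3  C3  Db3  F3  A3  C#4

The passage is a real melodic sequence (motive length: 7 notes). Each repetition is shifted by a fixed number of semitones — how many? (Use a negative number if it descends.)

-7

Unit = 7 notes; the statements start on E4, A3, D3, moving down a 5th each time.
E4 to A3 spans -7 semitones.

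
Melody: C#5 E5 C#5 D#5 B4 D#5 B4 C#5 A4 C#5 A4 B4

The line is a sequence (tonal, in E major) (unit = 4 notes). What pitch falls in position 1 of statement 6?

With 4-note cells, note 1 of each statement runs C#5, B4, A4.
Each moves down a 2nd. Continuing: G#4 → F#4 → E4.

E4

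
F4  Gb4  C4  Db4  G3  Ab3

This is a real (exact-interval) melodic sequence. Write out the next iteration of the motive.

With a 2-note motive the entries are F4, C4, G3, each down a 4th from the previous.
Statement 4 starts on D3 and keeps the same exact contour: D3 Eb3.

D3 Eb3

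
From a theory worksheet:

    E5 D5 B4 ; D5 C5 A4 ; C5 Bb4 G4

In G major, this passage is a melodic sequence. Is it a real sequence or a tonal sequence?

Each cell has the same semitone pattern (-2, -3) — intervals are preserved exactly.
And Bb4 lies outside G major, so the sequence is real rather than tonal.

real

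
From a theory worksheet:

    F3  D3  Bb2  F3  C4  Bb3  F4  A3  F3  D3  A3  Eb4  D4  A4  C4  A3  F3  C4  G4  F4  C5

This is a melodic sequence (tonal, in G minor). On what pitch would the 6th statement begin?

Unit = 7 notes; the statements start on F3, A3, C4, moving up a 3rd each time.
Extending the heads up a 3rd: Eb4 → G4 → Bb4.

Bb4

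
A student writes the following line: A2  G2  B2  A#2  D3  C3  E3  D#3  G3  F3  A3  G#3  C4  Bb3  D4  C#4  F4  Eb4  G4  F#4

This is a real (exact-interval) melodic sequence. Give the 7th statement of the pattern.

Eb5 Db5 F5 E5

With a 4-note motive the entries are A2, D3, G3, C4, F4, each up a 4th from the previous.
Carrying on: Bb4 → Eb5.
Statement 7 starts on Eb5 and keeps the same exact contour: Eb5 Db5 F5 E5.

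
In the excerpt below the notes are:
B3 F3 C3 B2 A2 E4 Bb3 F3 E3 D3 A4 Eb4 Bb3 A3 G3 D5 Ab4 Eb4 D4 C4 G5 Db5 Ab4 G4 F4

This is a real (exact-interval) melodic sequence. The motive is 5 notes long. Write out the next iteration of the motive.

The 5-note cells begin on B3, E4, A4, D5, G5 — each up a 4th from the last.
So cell 6 is C6 Gb5 Db5 C5 Bb4.

C6 Gb5 Db5 C5 Bb4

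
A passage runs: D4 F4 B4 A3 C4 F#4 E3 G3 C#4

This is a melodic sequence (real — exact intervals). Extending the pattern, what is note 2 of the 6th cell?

The unit is 3 notes. Position-2 pitches of the 3 shown cells: F4, C4, G3.
Each moves down a 4th. Continuing: D3 → A2 → E2.

E2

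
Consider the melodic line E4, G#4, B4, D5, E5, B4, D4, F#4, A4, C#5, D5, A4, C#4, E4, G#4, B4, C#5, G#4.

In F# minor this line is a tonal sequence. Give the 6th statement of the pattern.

The 6-note cells begin on E4, D4, C#4 — each down a 2nd from the last.
Extending down a 2nd: B3 → A3 → G#3.
Statement 6 starts on G#3 and keeps the same diatonic contour: G#3 B3 D4 F#4 G#4 D4.

G#3 B3 D4 F#4 G#4 D4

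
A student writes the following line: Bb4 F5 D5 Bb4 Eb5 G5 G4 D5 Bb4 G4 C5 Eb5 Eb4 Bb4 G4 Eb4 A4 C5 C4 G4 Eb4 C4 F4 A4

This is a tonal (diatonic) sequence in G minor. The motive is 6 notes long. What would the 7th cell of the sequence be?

Unit = 6 notes; the statements start on Bb4, G4, Eb4, C4, moving down a 3rd each time.
Carrying on: A3 → F3 → D3.
So cell 7 is D3 A3 F3 D3 G3 Bb3.

D3 A3 F3 D3 G3 Bb3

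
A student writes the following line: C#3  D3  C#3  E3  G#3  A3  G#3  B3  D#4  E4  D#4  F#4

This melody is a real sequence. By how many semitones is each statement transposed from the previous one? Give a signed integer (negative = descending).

7

Unit = 4 notes; the statements start on C#3, G#3, D#4, moving up a 5th each time.
C#3 to G#3 spans +7 semitones.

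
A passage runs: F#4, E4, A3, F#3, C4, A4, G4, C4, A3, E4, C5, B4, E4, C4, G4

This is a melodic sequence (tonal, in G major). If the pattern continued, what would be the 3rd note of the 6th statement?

D5

With 5-note cells, note 3 of each statement runs A3, C4, E4.
Each moves up a 3rd. Continuing: G4 → B4 → D5.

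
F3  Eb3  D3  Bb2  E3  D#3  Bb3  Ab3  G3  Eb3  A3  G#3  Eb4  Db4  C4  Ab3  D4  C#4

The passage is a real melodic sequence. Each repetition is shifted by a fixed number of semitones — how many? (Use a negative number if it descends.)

Unit = 6 notes; the statements start on F3, Bb3, Eb4, moving up a 4th each time.
F3 to Bb3 spans +5 semitones.

5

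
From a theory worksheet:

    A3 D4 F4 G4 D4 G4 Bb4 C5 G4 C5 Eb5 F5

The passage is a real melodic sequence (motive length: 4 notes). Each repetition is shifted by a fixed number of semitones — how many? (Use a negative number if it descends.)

5

Taking 4-note groups, the heads are A3, D4, G4: the pattern moves up a 4th.
A3→D4 is 62 − 57 = 5 semitones.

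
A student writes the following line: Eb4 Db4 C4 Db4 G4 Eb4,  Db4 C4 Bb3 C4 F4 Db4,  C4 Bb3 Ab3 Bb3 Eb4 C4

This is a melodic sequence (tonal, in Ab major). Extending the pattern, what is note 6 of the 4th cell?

Bb3

With 6-note cells, note 6 of each statement runs Eb4, Db4, C4.
From C4, down a 2nd gives Bb3.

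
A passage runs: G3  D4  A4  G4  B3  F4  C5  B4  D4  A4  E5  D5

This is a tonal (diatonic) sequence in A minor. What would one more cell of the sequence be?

Taking 4-note groups, the heads are G3, B3, D4: the pattern moves up a 3rd.
Statement 4 starts on F4 and keeps the same diatonic contour: F4 C5 G5 F5.

F4 C5 G5 F5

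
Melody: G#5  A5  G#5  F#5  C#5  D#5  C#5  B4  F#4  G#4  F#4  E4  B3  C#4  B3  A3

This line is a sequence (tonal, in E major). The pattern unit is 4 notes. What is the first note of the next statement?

E3

Unit = 4 notes; the statements start on G#5, C#5, F#4, B3, moving down a 5th each time.
The next head, down a 5th from B3, is E3.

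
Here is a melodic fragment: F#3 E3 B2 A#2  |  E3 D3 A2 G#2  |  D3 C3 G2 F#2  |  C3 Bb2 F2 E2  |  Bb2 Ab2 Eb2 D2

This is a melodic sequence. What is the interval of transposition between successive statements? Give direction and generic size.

With a 4-note motive the entries are F#3, E3, D3, C3, Bb2, each down a 2nd from the previous.
From F#3 to E3: down a 2nd.

down a 2nd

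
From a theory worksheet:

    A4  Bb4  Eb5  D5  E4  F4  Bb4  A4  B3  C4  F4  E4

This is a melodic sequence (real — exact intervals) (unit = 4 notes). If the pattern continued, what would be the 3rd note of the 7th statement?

A2

With 4-note cells, note 3 of each statement runs Eb5, Bb4, F4.
Extending down a 4th: C4 → G3 → D3 → A2.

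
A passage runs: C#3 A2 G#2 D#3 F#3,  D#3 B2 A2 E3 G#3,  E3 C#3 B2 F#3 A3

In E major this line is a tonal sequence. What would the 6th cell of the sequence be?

A3 F#3 E3 B3 D#4

Taking 5-note groups, the heads are C#3, D#3, E3: the pattern moves up a 2nd.
Carrying on: F#3 → G#3 → A3.
So cell 6 is A3 F#3 E3 B3 D#4.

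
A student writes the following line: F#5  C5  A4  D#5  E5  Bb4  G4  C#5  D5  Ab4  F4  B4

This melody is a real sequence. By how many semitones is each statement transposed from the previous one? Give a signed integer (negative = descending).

-2

Unit = 4 notes; the statements start on F#5, E5, D5, moving down a 2nd each time.
Counting half-steps from F#5 to E5: -2.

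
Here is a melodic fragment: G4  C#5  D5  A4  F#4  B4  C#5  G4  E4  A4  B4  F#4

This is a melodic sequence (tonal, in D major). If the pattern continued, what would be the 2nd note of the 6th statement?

E4

The unit is 4 notes. Position-2 pitches of the 3 shown cells: C#5, B4, A4.
Each moves down a 2nd. Continuing: G4 → F#4 → E4.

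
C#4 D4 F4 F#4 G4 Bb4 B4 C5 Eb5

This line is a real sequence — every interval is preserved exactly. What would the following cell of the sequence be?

With a 3-note motive the entries are C#4, F#4, B4, each up a 4th from the previous.
From E5 the exact shape gives E5 F5 Ab5.

E5 F5 Ab5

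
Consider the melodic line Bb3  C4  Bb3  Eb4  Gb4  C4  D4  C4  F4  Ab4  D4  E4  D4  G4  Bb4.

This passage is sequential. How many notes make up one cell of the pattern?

15 notes total. Splitting into 3 groups of 5:
Bb3 C4 Bb3 Eb4 Gb4 | C4 D4 C4 F4 Ab4 | D4 E4 D4 G4 Bb4
Every group is a transposition up a 2nd of the one before; no shorter unit works.

5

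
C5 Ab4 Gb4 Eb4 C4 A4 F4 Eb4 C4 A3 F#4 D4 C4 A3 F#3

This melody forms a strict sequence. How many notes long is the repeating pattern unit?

5

15 notes total. Splitting into 3 groups of 5:
C5 Ab4 Gb4 Eb4 C4 | A4 F4 Eb4 C4 A3 | F#4 D4 C4 A3 F#3
That's a consistent down a 3rd shift per cell, and no other grouping gives one.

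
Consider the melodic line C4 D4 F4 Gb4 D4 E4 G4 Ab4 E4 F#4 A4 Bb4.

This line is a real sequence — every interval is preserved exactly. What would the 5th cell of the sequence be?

Unit = 4 notes; the statements start on C4, D4, E4, moving up a 2nd each time.
Continuing the starts: F#4 → G#4.
Statement 5 starts on G#4 and keeps the same exact contour: G#4 A#4 C#5 D5.

G#4 A#4 C#5 D5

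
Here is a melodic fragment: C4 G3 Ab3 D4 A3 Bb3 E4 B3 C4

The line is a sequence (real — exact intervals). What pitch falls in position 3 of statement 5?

The unit is 3 notes. Position-3 pitches of the 3 shown cells: Ab3, Bb3, C4.
Each moves up a 2nd. Continuing: D4 → E4.

E4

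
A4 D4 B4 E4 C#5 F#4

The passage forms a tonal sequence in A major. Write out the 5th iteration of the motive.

E5 A4

With a 2-note motive the entries are A4, B4, C#5, each up a 2nd from the previous.
Continuing the starts: D5 → E5.
So cell 5 is E5 A4.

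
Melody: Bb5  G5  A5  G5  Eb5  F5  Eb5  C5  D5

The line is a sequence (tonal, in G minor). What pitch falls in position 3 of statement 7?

With 3-note cells, note 3 of each statement runs A5, F5, D5.
Extending down a 3rd: Bb4 → G4 → Eb4 → C4.

C4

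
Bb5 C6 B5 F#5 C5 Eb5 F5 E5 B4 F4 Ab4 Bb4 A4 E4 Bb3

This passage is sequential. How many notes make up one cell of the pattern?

5

There are 15 notes; a 5-note unit gives 3 cells:
Bb5 C6 B5 F#5 C5 | Eb5 F5 E5 B4 F4 | Ab4 Bb4 A4 E4 Bb3
That's a consistent down a 5th shift per cell, and no other grouping gives one.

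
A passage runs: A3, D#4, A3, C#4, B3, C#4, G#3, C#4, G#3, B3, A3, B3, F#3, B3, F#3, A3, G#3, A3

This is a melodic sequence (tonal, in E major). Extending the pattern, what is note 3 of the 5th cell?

D#3

With 6-note cells, note 3 of each statement runs A3, G#3, F#3.
Each moves down a 2nd. Continuing: E3 → D#3.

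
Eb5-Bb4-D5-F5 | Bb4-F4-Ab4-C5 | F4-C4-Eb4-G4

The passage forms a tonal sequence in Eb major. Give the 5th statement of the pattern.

G3 D3 F3 Ab3

The 4-note cells begin on Eb5, Bb4, F4 — each down a 4th from the last.
Carrying on: C4 → G3.
From G3 the diatonic shape gives G3 D3 F3 Ab3.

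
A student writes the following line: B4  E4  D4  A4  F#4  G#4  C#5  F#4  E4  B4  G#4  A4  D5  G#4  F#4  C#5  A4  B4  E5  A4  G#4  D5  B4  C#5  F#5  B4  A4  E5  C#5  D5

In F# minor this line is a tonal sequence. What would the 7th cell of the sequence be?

A5 D5 C#5 G#5 E5 F#5

With a 6-note motive the entries are B4, C#5, D5, E5, F#5, each up a 2nd from the previous.
Extending up a 2nd: G#5 → A5.
From A5 the diatonic shape gives A5 D5 C#5 G#5 E5 F#5.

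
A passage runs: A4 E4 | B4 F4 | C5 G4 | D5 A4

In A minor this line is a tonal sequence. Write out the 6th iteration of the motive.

F5 C5

Unit = 2 notes; the statements start on A4, B4, C5, D5, moving up a 2nd each time.
Extending up a 2nd: E5 → F5.
So cell 6 is F5 C5.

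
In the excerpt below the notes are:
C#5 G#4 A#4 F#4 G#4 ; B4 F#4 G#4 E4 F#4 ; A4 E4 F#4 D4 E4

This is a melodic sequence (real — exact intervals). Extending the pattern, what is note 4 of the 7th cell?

With 5-note cells, note 4 of each statement runs F#4, E4, D4.
Each moves down a 2nd. Continuing: C4 → Bb3 → Ab3 → Gb3.

Gb3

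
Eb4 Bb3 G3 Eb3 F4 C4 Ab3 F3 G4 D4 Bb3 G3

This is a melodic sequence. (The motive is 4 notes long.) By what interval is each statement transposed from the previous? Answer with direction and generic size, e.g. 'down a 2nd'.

Taking 4-note groups, the heads are Eb4, F4, G4: the pattern moves up a 2nd.
From Eb4 to F4: up a 2nd.

up a 2nd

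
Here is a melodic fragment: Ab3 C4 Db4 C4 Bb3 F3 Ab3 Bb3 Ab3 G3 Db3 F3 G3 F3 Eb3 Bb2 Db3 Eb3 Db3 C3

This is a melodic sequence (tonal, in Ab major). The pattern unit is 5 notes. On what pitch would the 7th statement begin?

Unit = 5 notes; the statements start on Ab3, F3, Db3, Bb2, moving down a 3rd each time.
Extending the heads down a 3rd: G2 → Eb2 → C2.

C2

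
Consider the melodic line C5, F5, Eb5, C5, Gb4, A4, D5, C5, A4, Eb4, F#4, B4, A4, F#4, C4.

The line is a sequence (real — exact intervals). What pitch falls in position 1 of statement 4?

With 5-note cells, note 1 of each statement runs C5, A4, F#4.
One more down a 3rd gives D#4.

D#4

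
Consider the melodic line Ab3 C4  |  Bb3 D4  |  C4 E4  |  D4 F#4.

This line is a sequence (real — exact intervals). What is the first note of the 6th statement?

F#4

Taking 2-note groups, the heads are Ab3, Bb3, C4, D4: the pattern moves up a 2nd.
Continuing: E4 → F#4. Statement 6 starts on F#4.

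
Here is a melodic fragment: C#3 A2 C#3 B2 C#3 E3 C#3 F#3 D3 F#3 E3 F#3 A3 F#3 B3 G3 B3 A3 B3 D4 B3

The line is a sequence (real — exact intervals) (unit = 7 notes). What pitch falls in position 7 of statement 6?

D5

Grouping in 7s, the 7th note of each cell is C#3, F#3, B3.
Carrying that up a 4th forward: E4 → A4 → D5.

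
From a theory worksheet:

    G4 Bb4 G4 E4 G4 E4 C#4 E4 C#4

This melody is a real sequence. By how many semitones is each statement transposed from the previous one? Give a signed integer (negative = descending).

-3

The 3-note cells begin on G4, E4, C#4 — each down a 3rd from the last.
G4→E4 is 64 − 67 = -3 semitones.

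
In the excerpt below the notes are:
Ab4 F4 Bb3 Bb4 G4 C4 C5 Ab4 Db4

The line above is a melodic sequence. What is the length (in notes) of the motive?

3

There are 9 notes; a 3-note unit gives 3 cells:
Ab4 F4 Bb3 | Bb4 G4 C4 | C5 Ab4 Db4
That's a consistent up a 2nd shift per cell, and no other grouping gives one.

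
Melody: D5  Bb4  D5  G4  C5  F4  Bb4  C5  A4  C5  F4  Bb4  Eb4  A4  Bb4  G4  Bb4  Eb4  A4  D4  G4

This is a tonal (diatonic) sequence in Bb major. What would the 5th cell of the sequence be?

G4 Eb4 G4 C4 F4 Bb3 Eb4

The 7-note cells begin on D5, C5, Bb4 — each down a 2nd from the last.
Extending down a 2nd: A4 → G4.
Statement 5 starts on G4 and keeps the same diatonic contour: G4 Eb4 G4 C4 F4 Bb3 Eb4.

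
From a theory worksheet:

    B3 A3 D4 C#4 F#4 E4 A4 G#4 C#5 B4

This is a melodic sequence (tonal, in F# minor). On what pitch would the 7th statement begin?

Taking 2-note groups, the heads are B3, D4, F#4, A4, C#5: the pattern moves up a 3rd.
Extending the heads up a 3rd: E5 → G#5.

G#5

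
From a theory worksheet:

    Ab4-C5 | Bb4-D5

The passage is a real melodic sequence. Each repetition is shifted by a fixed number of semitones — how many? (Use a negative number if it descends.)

The 2-note cells begin on Ab4, Bb4 — each up a 2nd from the last.
Counting half-steps from Ab4 to Bb4: 2.

2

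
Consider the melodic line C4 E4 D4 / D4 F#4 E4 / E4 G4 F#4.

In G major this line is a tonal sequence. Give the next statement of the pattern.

Taking 3-note groups, the heads are C4, D4, E4: the pattern moves up a 2nd.
Statement 4 starts on F#4 and keeps the same diatonic contour: F#4 A4 G4.

F#4 A4 G4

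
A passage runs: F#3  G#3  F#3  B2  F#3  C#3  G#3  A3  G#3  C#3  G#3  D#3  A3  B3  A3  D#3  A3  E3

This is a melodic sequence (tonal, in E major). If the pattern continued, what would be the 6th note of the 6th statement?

A3

With 6-note cells, note 6 of each statement runs C#3, D#3, E3.
Each moves up a 2nd. Continuing: F#3 → G#3 → A3.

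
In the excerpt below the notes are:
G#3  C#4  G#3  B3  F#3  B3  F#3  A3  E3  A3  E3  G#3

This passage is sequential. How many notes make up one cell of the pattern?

There are 12 notes; a 4-note unit gives 3 cells:
G#3 C#4 G#3 B3 | F#3 B3 F#3 A3 | E3 A3 E3 G#3
That's a consistent down a 2nd shift per cell, and no other grouping gives one.

4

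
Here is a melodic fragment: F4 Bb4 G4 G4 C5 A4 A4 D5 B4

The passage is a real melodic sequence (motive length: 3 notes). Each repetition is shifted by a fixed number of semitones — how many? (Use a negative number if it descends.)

Unit = 3 notes; the statements start on F4, G4, A4, moving up a 2nd each time.
Counting half-steps from F4 to G4: 2.

2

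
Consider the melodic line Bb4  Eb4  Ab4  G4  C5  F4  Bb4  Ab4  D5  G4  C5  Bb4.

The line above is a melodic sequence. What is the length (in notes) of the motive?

4

Try groups of 4 (3 cells in 12 notes):
Bb4 Eb4 Ab4 G4 | C5 F4 Bb4 Ab4 | D5 G4 C5 Bb4
Each cell is the previous one up a 2nd — so the unit is 4 notes.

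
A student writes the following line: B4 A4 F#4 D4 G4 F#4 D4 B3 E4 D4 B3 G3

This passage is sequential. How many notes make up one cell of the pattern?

4

Try groups of 4 (3 cells in 12 notes):
B4 A4 F#4 D4 | G4 F#4 D4 B3 | E4 D4 B3 G3
Each cell is the previous one down a 3rd — so the unit is 4 notes.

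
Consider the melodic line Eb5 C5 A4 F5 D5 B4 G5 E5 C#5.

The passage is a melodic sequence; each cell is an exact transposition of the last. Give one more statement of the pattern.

With a 3-note motive the entries are Eb5, F5, G5, each up a 2nd from the previous.
From A5 the exact shape gives A5 F#5 D#5.

A5 F#5 D#5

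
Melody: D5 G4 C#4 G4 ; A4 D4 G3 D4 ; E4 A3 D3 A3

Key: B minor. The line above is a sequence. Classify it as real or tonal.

Every note is diatonic to B minor.
Cell 1 has -6 semitones from note 2 to 3, but cell 2 has -7 — the interval quality changes while the contour stays the same, which is the hallmark of a tonal sequence.

tonal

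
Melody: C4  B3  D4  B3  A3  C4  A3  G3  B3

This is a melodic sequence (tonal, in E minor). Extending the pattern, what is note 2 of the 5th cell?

With 3-note cells, note 2 of each statement runs B3, A3, G3.
Carrying that down a 2nd forward: F#3 → E3.

E3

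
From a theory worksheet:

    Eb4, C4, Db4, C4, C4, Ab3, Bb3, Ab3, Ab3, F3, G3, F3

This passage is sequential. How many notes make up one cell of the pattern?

Try groups of 4 (3 cells in 12 notes):
Eb4 C4 Db4 C4 | C4 Ab3 Bb3 Ab3 | Ab3 F3 G3 F3
Every group is a transposition down a 3rd of the one before; no shorter unit works.

4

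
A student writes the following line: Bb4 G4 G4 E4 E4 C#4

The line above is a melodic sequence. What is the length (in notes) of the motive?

Try groups of 2 (3 cells in 6 notes):
Bb4 G4 | G4 E4 | E4 C#4
Every group is a transposition down a 3rd of the one before; no shorter unit works.

2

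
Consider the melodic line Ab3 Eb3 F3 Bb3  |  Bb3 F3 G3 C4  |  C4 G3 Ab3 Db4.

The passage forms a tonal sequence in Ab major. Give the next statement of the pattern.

Unit = 4 notes; the statements start on Ab3, Bb3, C4, moving up a 2nd each time.
From Db4 the diatonic shape gives Db4 Ab3 Bb3 Eb4.

Db4 Ab3 Bb3 Eb4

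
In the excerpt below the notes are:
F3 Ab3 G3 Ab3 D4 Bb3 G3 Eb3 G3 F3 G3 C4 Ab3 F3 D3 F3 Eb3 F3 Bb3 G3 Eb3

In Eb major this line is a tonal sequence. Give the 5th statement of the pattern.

Unit = 7 notes; the statements start on F3, Eb3, D3, moving down a 2nd each time.
Extending down a 2nd: C3 → Bb2.
So cell 5 is Bb2 D3 C3 D3 G3 Eb3 C3.

Bb2 D3 C3 D3 G3 Eb3 C3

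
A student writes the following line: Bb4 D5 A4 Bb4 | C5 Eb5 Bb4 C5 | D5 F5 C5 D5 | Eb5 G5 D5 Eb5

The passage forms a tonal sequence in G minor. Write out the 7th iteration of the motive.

Unit = 4 notes; the statements start on Bb4, C5, D5, Eb5, moving up a 2nd each time.
Continuing the starts: F5 → G5 → A5.
So cell 7 is A5 C6 G5 A5.

A5 C6 G5 A5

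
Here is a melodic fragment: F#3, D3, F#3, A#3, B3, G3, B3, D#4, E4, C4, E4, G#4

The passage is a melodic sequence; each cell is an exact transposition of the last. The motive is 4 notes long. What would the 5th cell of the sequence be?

D5 Bb4 D5 F#5

Unit = 4 notes; the statements start on F#3, B3, E4, moving up a 4th each time.
Carrying on: A4 → D5.
So cell 5 is D5 Bb4 D5 F#5.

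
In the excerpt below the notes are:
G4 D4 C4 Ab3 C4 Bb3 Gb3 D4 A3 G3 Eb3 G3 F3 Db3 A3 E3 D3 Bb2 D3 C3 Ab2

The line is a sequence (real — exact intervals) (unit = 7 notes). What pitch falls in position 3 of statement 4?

The unit is 7 notes. Position-3 pitches of the 3 shown cells: C4, G3, D3.
From D3, down a 4th gives A2.

A2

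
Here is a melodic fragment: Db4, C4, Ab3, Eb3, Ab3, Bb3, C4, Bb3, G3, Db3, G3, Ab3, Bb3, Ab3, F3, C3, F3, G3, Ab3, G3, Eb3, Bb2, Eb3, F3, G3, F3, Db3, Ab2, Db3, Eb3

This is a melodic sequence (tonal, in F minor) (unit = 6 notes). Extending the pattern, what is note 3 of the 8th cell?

Grouping in 6s, the 3rd note of each cell is Ab3, G3, F3, Eb3, Db3.
Extending down a 2nd: C3 → Bb2 → Ab2.

Ab2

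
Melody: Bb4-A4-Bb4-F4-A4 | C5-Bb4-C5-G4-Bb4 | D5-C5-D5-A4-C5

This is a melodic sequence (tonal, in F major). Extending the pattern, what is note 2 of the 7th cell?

Grouping in 5s, the 2nd note of each cell is A4, Bb4, C5.
Extending up a 2nd: D5 → E5 → F5 → G5.

G5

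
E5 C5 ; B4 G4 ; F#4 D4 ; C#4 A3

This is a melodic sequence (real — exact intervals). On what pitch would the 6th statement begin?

Unit = 2 notes; the statements start on E5, B4, F#4, C#4, moving down a 4th each time.
Continuing: G#3 → D#3. Statement 6 starts on D#3.

D#3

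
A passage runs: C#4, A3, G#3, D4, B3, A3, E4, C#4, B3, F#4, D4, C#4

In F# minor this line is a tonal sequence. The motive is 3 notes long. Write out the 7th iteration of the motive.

With a 3-note motive the entries are C#4, D4, E4, F#4, each up a 2nd from the previous.
Extending up a 2nd: G#4 → A4 → B4.
From B4 the diatonic shape gives B4 G#4 F#4.

B4 G#4 F#4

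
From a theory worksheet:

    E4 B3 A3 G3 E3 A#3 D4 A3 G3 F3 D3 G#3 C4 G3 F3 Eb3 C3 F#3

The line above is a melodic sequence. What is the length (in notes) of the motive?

Try groups of 6 (3 cells in 18 notes):
E4 B3 A3 G3 E3 A#3 | D4 A3 G3 F3 D3 G#3 | C4 G3 F3 Eb3 C3 F#3
Every group is a transposition down a 2nd of the one before; no shorter unit works.

6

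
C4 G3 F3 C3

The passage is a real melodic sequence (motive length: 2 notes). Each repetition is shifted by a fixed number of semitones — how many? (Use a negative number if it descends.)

The 2-note cells begin on C4, F3 — each down a 5th from the last.
Counting half-steps from C4 to F3: -7.

-7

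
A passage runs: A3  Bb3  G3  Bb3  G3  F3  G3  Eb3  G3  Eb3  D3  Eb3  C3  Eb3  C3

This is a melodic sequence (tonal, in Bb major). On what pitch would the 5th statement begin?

G2

Taking 5-note groups, the heads are A3, F3, D3: the pattern moves down a 3rd.
Extending the heads down a 3rd: Bb2 → G2.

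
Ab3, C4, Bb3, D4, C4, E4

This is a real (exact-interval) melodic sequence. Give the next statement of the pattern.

Taking 2-note groups, the heads are Ab3, Bb3, C4: the pattern moves up a 2nd.
Statement 4 starts on D4 and keeps the same exact contour: D4 F#4.

D4 F#4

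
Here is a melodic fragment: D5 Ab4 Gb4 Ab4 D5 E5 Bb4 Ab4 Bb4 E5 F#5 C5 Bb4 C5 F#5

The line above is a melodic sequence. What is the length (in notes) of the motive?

5

Try groups of 5 (3 cells in 15 notes):
D5 Ab4 Gb4 Ab4 D5 | E5 Bb4 Ab4 Bb4 E5 | F#5 C5 Bb4 C5 F#5
Each cell is the previous one up a 2nd — so the unit is 5 notes.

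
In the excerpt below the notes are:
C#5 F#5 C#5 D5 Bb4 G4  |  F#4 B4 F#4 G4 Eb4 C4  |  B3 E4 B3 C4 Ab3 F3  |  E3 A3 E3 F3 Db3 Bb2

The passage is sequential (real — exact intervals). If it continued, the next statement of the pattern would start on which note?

A2

Taking 6-note groups, the heads are C#5, F#4, B3, E3: the pattern moves down a 5th.
The next head, down a 5th from E3, is A2.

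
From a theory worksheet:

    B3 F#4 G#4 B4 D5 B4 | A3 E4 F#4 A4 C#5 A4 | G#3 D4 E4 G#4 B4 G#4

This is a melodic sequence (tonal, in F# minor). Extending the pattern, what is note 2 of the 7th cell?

G#3

With 6-note cells, note 2 of each statement runs F#4, E4, D4.
Each moves down a 2nd. Continuing: C#4 → B3 → A3 → G#3.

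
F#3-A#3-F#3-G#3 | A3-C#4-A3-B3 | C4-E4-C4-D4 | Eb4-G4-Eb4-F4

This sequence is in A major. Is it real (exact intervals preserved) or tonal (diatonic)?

real

Each cell has the same semitone pattern (4, -4, 2) — intervals are preserved exactly.
And A#3 lies outside A major, so the sequence is real rather than tonal.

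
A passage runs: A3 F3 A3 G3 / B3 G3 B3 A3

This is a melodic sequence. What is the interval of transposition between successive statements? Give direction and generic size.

up a 2nd

Taking 4-note groups, the heads are A3, B3: the pattern moves up a 2nd.
From A3 to B3: up a 2nd.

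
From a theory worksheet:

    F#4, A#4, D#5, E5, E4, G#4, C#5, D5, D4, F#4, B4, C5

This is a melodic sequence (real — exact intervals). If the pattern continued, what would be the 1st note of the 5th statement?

With 4-note cells, note 1 of each statement runs F#4, E4, D4.
Carrying that down a 2nd forward: C4 → Bb3.

Bb3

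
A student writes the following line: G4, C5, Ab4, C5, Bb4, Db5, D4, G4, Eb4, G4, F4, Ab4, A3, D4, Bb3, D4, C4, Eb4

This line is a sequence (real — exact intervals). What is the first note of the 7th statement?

Unit = 6 notes; the statements start on G4, D4, A3, moving down a 4th each time.
Continuing: E3 → B2 → F#2 → C#2. Statement 7 starts on C#2.

C#2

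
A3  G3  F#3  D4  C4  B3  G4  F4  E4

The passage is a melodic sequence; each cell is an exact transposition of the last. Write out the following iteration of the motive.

C5 Bb4 A4

The 3-note cells begin on A3, D4, G4 — each up a 4th from the last.
From C5 the exact shape gives C5 Bb4 A4.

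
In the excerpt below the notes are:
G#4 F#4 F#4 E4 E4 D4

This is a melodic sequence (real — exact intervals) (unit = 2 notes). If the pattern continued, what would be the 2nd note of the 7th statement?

Grouping in 2s, the 2nd note of each cell is F#4, E4, D4.
Carrying that down a 2nd forward: C4 → Bb3 → Ab3 → Gb3.

Gb3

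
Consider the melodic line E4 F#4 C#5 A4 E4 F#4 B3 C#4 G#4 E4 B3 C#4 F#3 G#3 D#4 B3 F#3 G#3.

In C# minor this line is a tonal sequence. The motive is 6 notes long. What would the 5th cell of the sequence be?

G#2 A2 E3 C#3 G#2 A2

Taking 6-note groups, the heads are E4, B3, F#3: the pattern moves down a 4th.
Continuing the starts: C#3 → G#2.
So cell 5 is G#2 A2 E3 C#3 G#2 A2.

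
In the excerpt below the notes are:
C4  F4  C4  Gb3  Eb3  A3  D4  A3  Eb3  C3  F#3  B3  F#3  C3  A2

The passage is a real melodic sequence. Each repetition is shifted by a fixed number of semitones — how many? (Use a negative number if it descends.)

-3

Taking 5-note groups, the heads are C4, A3, F#3: the pattern moves down a 3rd.
C4 to A3 spans -3 semitones.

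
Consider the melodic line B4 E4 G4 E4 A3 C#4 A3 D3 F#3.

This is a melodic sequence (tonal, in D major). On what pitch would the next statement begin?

The 3-note cells begin on B4, E4, A3 — each down a 5th from the last.
The next head, down a 5th from A3, is D3.

D3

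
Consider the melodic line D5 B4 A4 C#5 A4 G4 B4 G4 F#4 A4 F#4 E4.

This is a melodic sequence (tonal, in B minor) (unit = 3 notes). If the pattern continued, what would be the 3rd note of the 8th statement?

A3

Grouping in 3s, the 3rd note of each cell is A4, G4, F#4, E4.
Carrying that down a 2nd forward: D4 → C#4 → B3 → A3.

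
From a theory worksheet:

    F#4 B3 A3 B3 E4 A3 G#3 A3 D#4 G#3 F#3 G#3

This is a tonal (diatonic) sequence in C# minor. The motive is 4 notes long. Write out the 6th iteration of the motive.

A3 D#3 C#3 D#3

Taking 4-note groups, the heads are F#4, E4, D#4: the pattern moves down a 2nd.
Carrying on: C#4 → B3 → A3.
Statement 6 starts on A3 and keeps the same diatonic contour: A3 D#3 C#3 D#3.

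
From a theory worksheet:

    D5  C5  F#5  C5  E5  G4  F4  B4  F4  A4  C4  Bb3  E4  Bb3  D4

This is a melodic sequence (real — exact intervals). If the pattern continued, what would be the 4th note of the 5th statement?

Grouping in 5s, the 4th note of each cell is C5, F4, Bb3.
Carrying that down a 5th forward: Eb3 → Ab2.

Ab2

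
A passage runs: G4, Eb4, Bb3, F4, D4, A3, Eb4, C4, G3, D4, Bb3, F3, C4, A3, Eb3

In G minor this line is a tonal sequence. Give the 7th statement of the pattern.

A3 F3 C3

With a 3-note motive the entries are G4, F4, Eb4, D4, C4, each down a 2nd from the previous.
Carrying on: Bb3 → A3.
From A3 the diatonic shape gives A3 F3 C3.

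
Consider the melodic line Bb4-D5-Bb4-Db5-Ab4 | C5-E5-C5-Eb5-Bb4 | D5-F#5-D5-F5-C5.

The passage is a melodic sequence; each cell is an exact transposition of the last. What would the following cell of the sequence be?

E5 G#5 E5 G5 D5

Unit = 5 notes; the statements start on Bb4, C5, D5, moving up a 2nd each time.
From E5 the exact shape gives E5 G#5 E5 G5 D5.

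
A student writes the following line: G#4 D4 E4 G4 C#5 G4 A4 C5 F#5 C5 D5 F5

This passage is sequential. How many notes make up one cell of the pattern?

4

There are 12 notes; a 4-note unit gives 3 cells:
G#4 D4 E4 G4 | C#5 G4 A4 C5 | F#5 C5 D5 F5
Each cell is the previous one up a 4th — so the unit is 4 notes.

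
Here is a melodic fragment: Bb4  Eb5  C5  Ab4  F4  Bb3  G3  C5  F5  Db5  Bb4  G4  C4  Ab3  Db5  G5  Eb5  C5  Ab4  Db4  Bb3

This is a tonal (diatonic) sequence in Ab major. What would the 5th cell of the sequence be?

F5 Bb5 G5 Eb5 C5 F4 Db4

The 7-note cells begin on Bb4, C5, Db5 — each up a 2nd from the last.
Continuing the starts: Eb5 → F5.
So cell 5 is F5 Bb5 G5 Eb5 C5 F4 Db4.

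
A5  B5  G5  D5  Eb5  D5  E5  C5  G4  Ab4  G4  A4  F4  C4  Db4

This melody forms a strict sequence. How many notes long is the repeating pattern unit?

There are 15 notes; a 5-note unit gives 3 cells:
A5 B5 G5 D5 Eb5 | D5 E5 C5 G4 Ab4 | G4 A4 F4 C4 Db4
Each cell is the previous one down a 5th — so the unit is 5 notes.

5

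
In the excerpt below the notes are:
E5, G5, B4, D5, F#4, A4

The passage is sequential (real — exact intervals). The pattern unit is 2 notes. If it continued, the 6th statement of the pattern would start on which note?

Taking 2-note groups, the heads are E5, B4, F#4: the pattern moves down a 4th.
Continuing: C#4 → G#3 → D#3. Statement 6 starts on D#3.

D#3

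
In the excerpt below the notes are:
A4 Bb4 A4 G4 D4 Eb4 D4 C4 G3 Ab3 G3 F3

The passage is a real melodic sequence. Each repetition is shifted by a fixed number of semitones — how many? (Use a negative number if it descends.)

-7

With a 4-note motive the entries are A4, D4, G3, each down a 5th from the previous.
A4 to D4 spans -7 semitones.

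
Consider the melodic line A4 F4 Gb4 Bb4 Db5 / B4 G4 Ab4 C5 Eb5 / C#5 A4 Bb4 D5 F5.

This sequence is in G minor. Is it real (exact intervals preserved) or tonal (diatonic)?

Each cell has the same semitone pattern (-4, 1, 4, 3) — intervals are preserved exactly.
And Gb4 lies outside G minor, so the sequence is real rather than tonal.

real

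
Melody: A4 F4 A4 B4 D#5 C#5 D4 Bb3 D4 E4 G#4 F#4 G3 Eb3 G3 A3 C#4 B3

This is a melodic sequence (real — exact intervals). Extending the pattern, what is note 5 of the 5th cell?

Grouping in 6s, the 5th note of each cell is D#5, G#4, C#4.
Each moves down a 5th. Continuing: F#3 → B2.

B2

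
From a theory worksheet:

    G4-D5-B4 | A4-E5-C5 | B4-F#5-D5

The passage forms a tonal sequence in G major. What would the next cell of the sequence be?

The 3-note cells begin on G4, A4, B4 — each up a 2nd from the last.
From C5 the diatonic shape gives C5 G5 E5.

C5 G5 E5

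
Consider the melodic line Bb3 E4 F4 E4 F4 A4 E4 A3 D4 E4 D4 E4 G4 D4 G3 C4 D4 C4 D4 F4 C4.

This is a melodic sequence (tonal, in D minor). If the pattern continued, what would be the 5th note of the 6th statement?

A3

Grouping in 7s, the 5th note of each cell is F4, E4, D4.
Carrying that down a 2nd forward: C4 → Bb3 → A3.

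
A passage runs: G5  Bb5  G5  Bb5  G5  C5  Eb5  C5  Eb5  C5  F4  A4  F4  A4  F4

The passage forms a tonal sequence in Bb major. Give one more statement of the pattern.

Taking 5-note groups, the heads are G5, C5, F4: the pattern moves down a 5th.
From Bb3 the diatonic shape gives Bb3 D4 Bb3 D4 Bb3.

Bb3 D4 Bb3 D4 Bb3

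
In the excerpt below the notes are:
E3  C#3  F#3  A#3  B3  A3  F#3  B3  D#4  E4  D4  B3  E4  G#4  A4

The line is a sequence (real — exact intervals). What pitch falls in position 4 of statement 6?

B5

With 5-note cells, note 4 of each statement runs A#3, D#4, G#4.
Extending up a 4th: C#5 → F#5 → B5.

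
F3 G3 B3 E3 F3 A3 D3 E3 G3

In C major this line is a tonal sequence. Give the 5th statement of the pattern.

B2 C3 E3

With a 3-note motive the entries are F3, E3, D3, each down a 2nd from the previous.
Carrying on: C3 → B2.
Statement 5 starts on B2 and keeps the same diatonic contour: B2 C3 E3.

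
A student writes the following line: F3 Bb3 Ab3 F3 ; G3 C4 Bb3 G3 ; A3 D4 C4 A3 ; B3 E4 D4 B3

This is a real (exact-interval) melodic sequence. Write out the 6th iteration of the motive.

The 4-note cells begin on F3, G3, A3, B3 — each up a 2nd from the last.
Carrying on: C#4 → D#4.
So cell 6 is D#4 G#4 F#4 D#4.

D#4 G#4 F#4 D#4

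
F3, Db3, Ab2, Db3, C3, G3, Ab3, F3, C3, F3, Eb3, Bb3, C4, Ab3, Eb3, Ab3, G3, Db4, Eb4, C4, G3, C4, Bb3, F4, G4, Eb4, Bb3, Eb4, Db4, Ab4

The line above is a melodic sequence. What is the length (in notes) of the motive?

6

There are 30 notes; a 6-note unit gives 5 cells:
F3 Db3 Ab2 Db3 C3 G3 | Ab3 F3 C3 F3 Eb3 Bb3 | C4 Ab3 Eb3 Ab3 G3 Db4 | Eb4 C4 G3 C4 Bb3 F4 | G4 Eb4 Bb3 Eb4 Db4 Ab4
Each cell is the previous one up a 3rd — so the unit is 6 notes.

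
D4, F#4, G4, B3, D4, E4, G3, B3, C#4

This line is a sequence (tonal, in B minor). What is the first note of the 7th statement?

Unit = 3 notes; the statements start on D4, B3, G3, moving down a 3rd each time.
Extending the heads down a 3rd: E3 → C#3 → A2 → F#2.

F#2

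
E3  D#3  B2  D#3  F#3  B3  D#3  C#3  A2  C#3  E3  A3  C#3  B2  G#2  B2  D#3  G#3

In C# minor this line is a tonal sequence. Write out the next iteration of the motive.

With a 6-note motive the entries are E3, D#3, C#3, each down a 2nd from the previous.
So cell 4 is B2 A2 F#2 A2 C#3 F#3.

B2 A2 F#2 A2 C#3 F#3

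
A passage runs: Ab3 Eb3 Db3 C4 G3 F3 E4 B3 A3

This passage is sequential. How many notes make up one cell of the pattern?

3

9 notes total. Splitting into 3 groups of 3:
Ab3 Eb3 Db3 | C4 G3 F3 | E4 B3 A3
Each cell is the previous one up a 3rd — so the unit is 3 notes.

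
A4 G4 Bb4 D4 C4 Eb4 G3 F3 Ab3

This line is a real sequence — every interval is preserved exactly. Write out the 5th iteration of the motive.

F2 Eb2 Gb2

With a 3-note motive the entries are A4, D4, G3, each down a 5th from the previous.
Continuing the starts: C3 → F2.
Statement 5 starts on F2 and keeps the same exact contour: F2 Eb2 Gb2.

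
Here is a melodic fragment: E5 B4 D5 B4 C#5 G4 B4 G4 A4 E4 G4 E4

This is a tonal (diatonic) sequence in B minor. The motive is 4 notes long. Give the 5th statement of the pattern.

D4 A3 C#4 A3

With a 4-note motive the entries are E5, C#5, A4, each down a 3rd from the previous.
Continuing the starts: F#4 → D4.
Statement 5 starts on D4 and keeps the same diatonic contour: D4 A3 C#4 A3.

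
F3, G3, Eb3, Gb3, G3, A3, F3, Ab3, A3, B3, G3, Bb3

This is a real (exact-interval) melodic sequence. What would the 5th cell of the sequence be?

C#4 D#4 B3 D4

The 4-note cells begin on F3, G3, A3 — each up a 2nd from the last.
Carrying on: B3 → C#4.
So cell 5 is C#4 D#4 B3 D4.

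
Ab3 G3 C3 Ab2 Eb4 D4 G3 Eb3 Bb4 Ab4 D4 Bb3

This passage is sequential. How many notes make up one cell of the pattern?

12 notes total. Splitting into 3 groups of 4:
Ab3 G3 C3 Ab2 | Eb4 D4 G3 Eb3 | Bb4 Ab4 D4 Bb3
Every group is a transposition up a 5th of the one before; no shorter unit works.

4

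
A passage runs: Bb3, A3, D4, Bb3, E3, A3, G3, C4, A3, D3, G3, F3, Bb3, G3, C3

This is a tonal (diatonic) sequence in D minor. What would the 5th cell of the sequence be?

E3 D3 G3 E3 A2

Taking 5-note groups, the heads are Bb3, A3, G3: the pattern moves down a 2nd.
Continuing the starts: F3 → E3.
Statement 5 starts on E3 and keeps the same diatonic contour: E3 D3 G3 E3 A2.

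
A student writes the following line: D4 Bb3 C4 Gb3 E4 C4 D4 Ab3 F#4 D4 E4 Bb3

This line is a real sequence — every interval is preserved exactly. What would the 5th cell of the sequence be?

The 4-note cells begin on D4, E4, F#4 — each up a 2nd from the last.
Extending up a 2nd: G#4 → A#4.
Statement 5 starts on A#4 and keeps the same exact contour: A#4 F#4 G#4 D4.

A#4 F#4 G#4 D4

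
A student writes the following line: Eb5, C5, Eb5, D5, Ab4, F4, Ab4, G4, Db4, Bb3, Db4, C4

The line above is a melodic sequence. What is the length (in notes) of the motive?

4

Try groups of 4 (3 cells in 12 notes):
Eb5 C5 Eb5 D5 | Ab4 F4 Ab4 G4 | Db4 Bb3 Db4 C4
Each cell is the previous one down a 5th — so the unit is 4 notes.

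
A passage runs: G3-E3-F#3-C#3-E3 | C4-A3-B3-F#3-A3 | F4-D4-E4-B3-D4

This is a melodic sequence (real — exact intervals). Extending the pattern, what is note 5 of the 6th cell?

The unit is 5 notes. Position-5 pitches of the 3 shown cells: E3, A3, D4.
Carrying that up a 4th forward: G4 → C5 → F5.

F5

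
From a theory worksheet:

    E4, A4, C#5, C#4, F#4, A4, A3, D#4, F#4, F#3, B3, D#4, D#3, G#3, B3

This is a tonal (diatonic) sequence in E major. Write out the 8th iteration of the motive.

Unit = 3 notes; the statements start on E4, C#4, A3, F#3, D#3, moving down a 3rd each time.
Continuing the starts: B2 → G#2 → E2.
Statement 8 starts on E2 and keeps the same diatonic contour: E2 A2 C#3.

E2 A2 C#3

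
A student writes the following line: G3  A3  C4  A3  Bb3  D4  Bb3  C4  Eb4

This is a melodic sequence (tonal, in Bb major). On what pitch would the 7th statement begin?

Taking 3-note groups, the heads are G3, A3, Bb3: the pattern moves up a 2nd.
Continuing: C4 → D4 → Eb4 → F4. Statement 7 starts on F4.

F4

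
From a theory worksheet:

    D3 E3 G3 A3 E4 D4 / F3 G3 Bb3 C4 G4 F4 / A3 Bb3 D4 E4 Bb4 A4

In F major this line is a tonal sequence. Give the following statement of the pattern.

The 6-note cells begin on D3, F3, A3 — each up a 3rd from the last.
So cell 4 is C4 D4 F4 G4 D5 C5.

C4 D4 F4 G4 D5 C5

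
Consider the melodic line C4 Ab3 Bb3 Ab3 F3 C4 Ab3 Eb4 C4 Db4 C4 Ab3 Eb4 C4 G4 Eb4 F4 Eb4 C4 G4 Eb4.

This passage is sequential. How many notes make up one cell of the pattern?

7

There are 21 notes; a 7-note unit gives 3 cells:
C4 Ab3 Bb3 Ab3 F3 C4 Ab3 | Eb4 C4 Db4 C4 Ab3 Eb4 C4 | G4 Eb4 F4 Eb4 C4 G4 Eb4
That's a consistent up a 3rd shift per cell, and no other grouping gives one.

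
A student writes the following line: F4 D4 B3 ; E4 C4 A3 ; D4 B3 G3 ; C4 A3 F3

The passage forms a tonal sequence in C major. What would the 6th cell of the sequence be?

A3 F3 D3

The 3-note cells begin on F4, E4, D4, C4 — each down a 2nd from the last.
Continuing the starts: B3 → A3.
Statement 6 starts on A3 and keeps the same diatonic contour: A3 F3 D3.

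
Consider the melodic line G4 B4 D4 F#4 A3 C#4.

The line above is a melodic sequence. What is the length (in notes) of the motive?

6 notes total. Splitting into 3 groups of 2:
G4 B4 | D4 F#4 | A3 C#4
Each cell is the previous one down a 4th — so the unit is 2 notes.

2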